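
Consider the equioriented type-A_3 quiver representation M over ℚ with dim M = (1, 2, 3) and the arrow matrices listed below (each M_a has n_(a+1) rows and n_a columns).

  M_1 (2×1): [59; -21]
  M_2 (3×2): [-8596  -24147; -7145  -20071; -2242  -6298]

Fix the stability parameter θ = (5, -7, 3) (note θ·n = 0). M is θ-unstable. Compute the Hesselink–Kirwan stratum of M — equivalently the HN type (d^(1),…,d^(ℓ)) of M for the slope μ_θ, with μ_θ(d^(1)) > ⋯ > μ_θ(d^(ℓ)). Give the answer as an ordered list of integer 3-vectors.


Barcode: M ≅ I[1,3], I[2,3], I[3,3]. HN layers by μ_θ (3 steps, strictly decreasing):
  μ^(1)=3; μ^(2)=-1; μ^(3)=-7

((0, 0, 3); (1, 1, 0); (0, 1, 0))


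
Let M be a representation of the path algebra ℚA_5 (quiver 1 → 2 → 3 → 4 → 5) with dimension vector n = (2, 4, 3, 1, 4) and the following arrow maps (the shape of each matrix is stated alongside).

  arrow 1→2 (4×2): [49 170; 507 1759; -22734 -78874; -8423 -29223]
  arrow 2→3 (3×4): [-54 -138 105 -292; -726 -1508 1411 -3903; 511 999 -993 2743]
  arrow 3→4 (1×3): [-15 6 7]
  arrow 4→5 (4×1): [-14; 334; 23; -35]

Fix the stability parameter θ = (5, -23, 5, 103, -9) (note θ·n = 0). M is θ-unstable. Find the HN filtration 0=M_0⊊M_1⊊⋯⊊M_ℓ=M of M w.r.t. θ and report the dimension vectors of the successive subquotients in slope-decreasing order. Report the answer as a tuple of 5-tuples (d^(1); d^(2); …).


Via rank(M_{q-1}∘⋯∘M_p): M ≅ I[1,3], I[1,5], I[2,2], I[2,3], I[5,5]^3.
μ_θ-semistable layers: μ^(1)=47; μ^(2)=5; μ^(3)=-9; μ^(4)=-23

((0, 0, 0, 1, 1); (0, 0, 3, 0, 0); (2, 2, 0, 0, 3); (0, 2, 0, 0, 0))


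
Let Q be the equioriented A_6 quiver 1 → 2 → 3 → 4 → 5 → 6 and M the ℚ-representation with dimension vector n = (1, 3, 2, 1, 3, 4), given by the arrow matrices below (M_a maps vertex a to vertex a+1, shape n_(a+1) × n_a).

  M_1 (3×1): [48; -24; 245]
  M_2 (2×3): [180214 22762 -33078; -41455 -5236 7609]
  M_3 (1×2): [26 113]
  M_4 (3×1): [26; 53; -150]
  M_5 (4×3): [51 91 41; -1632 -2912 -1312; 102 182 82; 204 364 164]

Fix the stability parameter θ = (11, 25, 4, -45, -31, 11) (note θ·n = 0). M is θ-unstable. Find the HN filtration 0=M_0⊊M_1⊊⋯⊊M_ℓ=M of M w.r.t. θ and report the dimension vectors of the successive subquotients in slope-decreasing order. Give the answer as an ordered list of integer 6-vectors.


Interval decomposition of M: I[1,6], I[2,2], I[2,3], I[5,5]^2, I[6,6]^3.
HN type (ℓ=5): μ^(1)=25; μ^(2)=29/2; μ^(3)=11; μ^(4)=-36/5; μ^(5)=-31

((0, 1, 0, 0, 0, 0); (0, 1, 1, 0, 0, 0); (0, 0, 0, 0, 0, 4); (1, 1, 1, 1, 1, 0); (0, 0, 0, 0, 2, 0))


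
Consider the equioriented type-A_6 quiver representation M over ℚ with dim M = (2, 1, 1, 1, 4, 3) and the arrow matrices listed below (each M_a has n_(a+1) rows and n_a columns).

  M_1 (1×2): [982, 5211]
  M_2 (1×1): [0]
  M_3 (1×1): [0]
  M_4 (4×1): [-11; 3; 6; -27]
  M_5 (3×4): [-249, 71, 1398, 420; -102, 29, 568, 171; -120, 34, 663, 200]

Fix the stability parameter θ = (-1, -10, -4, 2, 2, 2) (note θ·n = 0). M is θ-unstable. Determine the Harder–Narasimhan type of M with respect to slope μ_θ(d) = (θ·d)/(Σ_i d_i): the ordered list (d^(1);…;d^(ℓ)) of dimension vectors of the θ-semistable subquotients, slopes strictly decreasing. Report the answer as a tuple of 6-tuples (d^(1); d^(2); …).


Via rank(M_{q-1}∘⋯∘M_p): M ≅ I[1,1], I[1,2], I[3,3], I[4,5], I[5,6]^3.
μ_θ-semistable layers: μ^(1)=2; μ^(2)=-1; μ^(3)=-4; μ^(4)=-11/2

((0, 0, 0, 1, 4, 3); (1, 0, 0, 0, 0, 0); (0, 0, 1, 0, 0, 0); (1, 1, 0, 0, 0, 0))


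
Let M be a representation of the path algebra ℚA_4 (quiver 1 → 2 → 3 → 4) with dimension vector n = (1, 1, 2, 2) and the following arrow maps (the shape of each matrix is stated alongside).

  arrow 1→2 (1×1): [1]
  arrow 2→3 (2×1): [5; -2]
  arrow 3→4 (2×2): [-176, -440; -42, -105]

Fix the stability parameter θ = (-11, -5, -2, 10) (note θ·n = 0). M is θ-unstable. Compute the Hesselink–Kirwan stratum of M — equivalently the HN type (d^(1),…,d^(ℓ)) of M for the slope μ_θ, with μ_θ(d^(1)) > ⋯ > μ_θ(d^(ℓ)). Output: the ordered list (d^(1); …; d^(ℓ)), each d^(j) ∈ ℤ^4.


Via rank(M_{q-1}∘⋯∘M_p): M ≅ I[1,3], I[3,4], I[4,4].
μ_θ-semistable layers: μ^(1)=10; μ^(2)=-2; μ^(3)=-5; μ^(4)=-11

((0, 0, 0, 2); (0, 0, 2, 0); (0, 1, 0, 0); (1, 0, 0, 0))


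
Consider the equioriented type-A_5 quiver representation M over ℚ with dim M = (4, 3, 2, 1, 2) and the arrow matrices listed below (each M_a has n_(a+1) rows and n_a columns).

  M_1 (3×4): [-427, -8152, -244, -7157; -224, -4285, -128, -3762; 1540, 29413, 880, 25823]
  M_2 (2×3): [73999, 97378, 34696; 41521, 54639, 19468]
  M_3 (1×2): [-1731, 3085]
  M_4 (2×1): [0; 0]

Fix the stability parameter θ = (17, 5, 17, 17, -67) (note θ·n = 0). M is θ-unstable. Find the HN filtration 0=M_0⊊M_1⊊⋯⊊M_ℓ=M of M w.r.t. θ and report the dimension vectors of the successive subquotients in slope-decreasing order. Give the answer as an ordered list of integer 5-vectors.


Interval decomposition of M: I[1,1], I[1,2], I[1,3], I[1,4], I[5,5]^2.
HN type (ℓ=3): μ^(1)=17; μ^(2)=11; μ^(3)=-67

((1, 0, 2, 1, 0); (3, 3, 0, 0, 0); (0, 0, 0, 0, 2))


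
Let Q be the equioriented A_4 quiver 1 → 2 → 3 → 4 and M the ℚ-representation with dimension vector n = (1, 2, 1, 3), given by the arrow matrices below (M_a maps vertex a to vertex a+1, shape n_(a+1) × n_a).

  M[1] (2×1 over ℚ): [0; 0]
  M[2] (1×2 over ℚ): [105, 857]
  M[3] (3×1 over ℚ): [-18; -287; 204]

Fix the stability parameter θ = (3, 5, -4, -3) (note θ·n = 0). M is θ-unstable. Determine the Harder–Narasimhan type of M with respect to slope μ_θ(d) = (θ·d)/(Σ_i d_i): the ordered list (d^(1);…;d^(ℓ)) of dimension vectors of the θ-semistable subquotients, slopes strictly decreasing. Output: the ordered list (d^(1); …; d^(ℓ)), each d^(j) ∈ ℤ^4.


Barcode: M ≅ I[1,1], I[2,2], I[2,4], I[4,4]^2. HN layers by μ_θ (4 steps, strictly decreasing):
  μ^(1)=5; μ^(2)=3; μ^(3)=-2/3; μ^(4)=-3

((0, 1, 0, 0); (1, 0, 0, 0); (0, 1, 1, 1); (0, 0, 0, 2))


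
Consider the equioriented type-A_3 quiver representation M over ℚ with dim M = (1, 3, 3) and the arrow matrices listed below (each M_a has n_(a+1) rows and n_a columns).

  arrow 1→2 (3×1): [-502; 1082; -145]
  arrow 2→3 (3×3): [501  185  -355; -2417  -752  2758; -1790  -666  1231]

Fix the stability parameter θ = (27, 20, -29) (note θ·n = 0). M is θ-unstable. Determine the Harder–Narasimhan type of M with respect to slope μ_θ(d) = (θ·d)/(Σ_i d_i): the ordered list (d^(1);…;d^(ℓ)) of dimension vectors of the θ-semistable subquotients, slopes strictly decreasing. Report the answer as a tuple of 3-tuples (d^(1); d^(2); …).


Barcode: M ≅ I[1,3], I[2,3]^2. HN layers by μ_θ (2 steps, strictly decreasing):
  μ^(1)=6; μ^(2)=-9/2

((1, 1, 1); (0, 2, 2))


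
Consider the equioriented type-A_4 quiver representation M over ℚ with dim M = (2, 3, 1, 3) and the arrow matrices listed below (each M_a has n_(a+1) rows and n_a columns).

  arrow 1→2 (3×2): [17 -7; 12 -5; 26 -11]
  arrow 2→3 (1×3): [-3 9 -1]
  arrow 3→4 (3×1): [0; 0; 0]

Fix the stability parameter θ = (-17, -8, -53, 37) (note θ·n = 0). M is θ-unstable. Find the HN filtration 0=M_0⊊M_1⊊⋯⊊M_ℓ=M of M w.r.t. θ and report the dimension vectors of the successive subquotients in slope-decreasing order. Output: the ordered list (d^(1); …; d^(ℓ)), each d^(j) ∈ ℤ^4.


Barcode: M ≅ I[1,2], I[1,3], I[2,2], I[4,4]^3. HN layers by μ_θ (4 steps, strictly decreasing):
  μ^(1)=37; μ^(2)=-8; μ^(3)=-17; μ^(4)=-26

((0, 0, 0, 3); (0, 2, 0, 0); (1, 0, 0, 0); (1, 1, 1, 0))


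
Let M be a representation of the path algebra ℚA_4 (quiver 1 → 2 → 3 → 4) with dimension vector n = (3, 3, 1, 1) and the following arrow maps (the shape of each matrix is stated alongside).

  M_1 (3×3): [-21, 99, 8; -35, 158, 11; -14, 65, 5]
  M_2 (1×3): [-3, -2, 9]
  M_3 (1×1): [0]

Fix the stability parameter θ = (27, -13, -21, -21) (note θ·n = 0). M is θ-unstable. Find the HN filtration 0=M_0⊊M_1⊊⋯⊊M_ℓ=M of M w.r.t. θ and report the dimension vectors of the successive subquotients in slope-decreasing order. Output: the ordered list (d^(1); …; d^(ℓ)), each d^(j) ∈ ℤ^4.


Interval decomposition of M: I[1,1], I[1,2], I[1,3], I[2,2], I[4,4].
HN type (ℓ=5): μ^(1)=27; μ^(2)=7; μ^(3)=-7/3; μ^(4)=-13; μ^(5)=-21

((1, 0, 0, 0); (1, 1, 0, 0); (1, 1, 1, 0); (0, 1, 0, 0); (0, 0, 0, 1))


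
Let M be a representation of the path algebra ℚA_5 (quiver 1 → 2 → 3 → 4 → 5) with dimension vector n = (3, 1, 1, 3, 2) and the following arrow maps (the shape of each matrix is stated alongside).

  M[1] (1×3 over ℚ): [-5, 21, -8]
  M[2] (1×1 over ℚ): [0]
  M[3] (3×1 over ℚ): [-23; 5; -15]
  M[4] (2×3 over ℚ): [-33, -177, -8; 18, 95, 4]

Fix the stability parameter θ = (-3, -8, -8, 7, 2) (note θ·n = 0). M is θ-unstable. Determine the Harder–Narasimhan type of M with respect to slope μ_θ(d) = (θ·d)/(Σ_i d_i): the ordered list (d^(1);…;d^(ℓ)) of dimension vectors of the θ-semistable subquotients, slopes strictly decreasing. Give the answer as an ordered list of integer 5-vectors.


Barcode: M ≅ I[1,1]^2, I[1,2], I[3,5], I[4,4], I[4,5]. HN layers by μ_θ (5 steps, strictly decreasing):
  μ^(1)=7; μ^(2)=9/2; μ^(3)=-3; μ^(4)=-11/2; μ^(5)=-8

((0, 0, 0, 1, 0); (0, 0, 0, 2, 2); (2, 0, 0, 0, 0); (1, 1, 0, 0, 0); (0, 0, 1, 0, 0))


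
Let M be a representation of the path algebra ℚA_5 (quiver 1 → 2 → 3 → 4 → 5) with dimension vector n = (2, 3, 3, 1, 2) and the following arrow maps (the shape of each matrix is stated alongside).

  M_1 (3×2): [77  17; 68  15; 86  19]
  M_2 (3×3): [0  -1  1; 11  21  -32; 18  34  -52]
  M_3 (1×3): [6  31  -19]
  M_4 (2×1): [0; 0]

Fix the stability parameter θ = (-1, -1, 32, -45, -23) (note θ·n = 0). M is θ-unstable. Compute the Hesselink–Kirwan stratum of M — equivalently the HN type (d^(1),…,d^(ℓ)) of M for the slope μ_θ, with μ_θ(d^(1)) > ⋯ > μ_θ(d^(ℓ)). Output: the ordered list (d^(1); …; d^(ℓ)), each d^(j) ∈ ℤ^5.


Via rank(M_{q-1}∘⋯∘M_p): M ≅ I[1,2], I[1,4], I[2,3], I[3,3], I[5,5]^2.
μ_θ-semistable layers: μ^(1)=32; μ^(2)=-1; μ^(3)=-15/4; μ^(4)=-23

((0, 0, 2, 0, 0); (1, 2, 0, 0, 0); (1, 1, 1, 1, 0); (0, 0, 0, 0, 2))


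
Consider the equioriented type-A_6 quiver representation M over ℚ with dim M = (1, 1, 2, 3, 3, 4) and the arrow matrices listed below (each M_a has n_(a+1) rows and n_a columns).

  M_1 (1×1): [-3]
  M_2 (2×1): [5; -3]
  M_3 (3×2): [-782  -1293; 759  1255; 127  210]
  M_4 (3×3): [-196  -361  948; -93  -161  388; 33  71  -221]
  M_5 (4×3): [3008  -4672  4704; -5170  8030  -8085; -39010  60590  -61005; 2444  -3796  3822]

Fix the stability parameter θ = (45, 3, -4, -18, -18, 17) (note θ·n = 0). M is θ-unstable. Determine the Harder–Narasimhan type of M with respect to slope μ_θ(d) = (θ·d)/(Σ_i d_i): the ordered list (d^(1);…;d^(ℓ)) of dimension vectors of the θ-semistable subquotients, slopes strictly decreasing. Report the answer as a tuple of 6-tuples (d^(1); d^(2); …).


Barcode: M ≅ I[1,5], I[3,5], I[4,6], I[6,6]^3. HN layers by μ_θ (4 steps, strictly decreasing):
  μ^(1)=17; μ^(2)=8/5; μ^(3)=-40/3; μ^(4)=-18

((0, 0, 0, 0, 0, 4); (1, 1, 1, 1, 1, 0); (0, 0, 1, 1, 1, 0); (0, 0, 0, 1, 1, 0))


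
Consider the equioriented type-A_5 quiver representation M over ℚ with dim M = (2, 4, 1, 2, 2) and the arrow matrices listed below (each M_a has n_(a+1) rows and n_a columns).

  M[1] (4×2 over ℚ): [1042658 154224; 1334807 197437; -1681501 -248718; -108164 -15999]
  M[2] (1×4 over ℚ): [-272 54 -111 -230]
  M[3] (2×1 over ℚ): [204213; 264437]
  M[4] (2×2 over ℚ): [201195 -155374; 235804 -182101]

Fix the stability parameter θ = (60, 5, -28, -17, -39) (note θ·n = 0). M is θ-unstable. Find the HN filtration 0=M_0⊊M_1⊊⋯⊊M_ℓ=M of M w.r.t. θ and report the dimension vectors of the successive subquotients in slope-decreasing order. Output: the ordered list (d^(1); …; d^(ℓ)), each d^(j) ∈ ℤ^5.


Barcode: M ≅ I[1,2], I[1,5], I[2,2]^2, I[4,5]. HN layers by μ_θ (4 steps, strictly decreasing):
  μ^(1)=65/2; μ^(2)=5; μ^(3)=-19/5; μ^(4)=-28

((1, 1, 0, 0, 0); (0, 2, 0, 0, 0); (1, 1, 1, 1, 1); (0, 0, 0, 1, 1))


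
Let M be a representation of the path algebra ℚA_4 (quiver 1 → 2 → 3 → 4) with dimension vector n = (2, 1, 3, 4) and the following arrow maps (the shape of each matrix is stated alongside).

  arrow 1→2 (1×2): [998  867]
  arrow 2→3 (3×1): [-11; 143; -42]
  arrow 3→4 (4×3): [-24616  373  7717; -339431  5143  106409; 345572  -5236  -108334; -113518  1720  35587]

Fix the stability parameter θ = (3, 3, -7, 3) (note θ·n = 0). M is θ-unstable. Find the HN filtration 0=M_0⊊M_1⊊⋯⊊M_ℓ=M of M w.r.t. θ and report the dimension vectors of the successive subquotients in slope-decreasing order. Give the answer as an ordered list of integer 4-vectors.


Barcode: M ≅ I[1,1], I[1,4], I[3,4]^2, I[4,4]. HN layers by μ_θ (3 steps, strictly decreasing):
  μ^(1)=3; μ^(2)=-1/3; μ^(3)=-7

((1, 0, 0, 4); (1, 1, 1, 0); (0, 0, 2, 0))


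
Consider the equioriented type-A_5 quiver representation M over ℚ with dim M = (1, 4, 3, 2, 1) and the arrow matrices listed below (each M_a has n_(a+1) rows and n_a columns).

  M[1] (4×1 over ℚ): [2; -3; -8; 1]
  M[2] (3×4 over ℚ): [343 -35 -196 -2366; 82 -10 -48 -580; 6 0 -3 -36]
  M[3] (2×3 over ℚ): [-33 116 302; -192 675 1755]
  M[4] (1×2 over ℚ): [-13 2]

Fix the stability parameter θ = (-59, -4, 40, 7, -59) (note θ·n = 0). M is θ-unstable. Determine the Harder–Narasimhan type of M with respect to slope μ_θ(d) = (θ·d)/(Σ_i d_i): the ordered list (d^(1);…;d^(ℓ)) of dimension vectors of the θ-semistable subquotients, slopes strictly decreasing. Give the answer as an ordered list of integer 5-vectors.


Via rank(M_{q-1}∘⋯∘M_p): M ≅ I[1,5], I[2,2]^2, I[2,4], I[3,3].
μ_θ-semistable layers: μ^(1)=40; μ^(2)=47/2; μ^(3)=-4; μ^(4)=-59

((0, 0, 1, 0, 0); (0, 0, 1, 1, 0); (0, 4, 1, 1, 1); (1, 0, 0, 0, 0))


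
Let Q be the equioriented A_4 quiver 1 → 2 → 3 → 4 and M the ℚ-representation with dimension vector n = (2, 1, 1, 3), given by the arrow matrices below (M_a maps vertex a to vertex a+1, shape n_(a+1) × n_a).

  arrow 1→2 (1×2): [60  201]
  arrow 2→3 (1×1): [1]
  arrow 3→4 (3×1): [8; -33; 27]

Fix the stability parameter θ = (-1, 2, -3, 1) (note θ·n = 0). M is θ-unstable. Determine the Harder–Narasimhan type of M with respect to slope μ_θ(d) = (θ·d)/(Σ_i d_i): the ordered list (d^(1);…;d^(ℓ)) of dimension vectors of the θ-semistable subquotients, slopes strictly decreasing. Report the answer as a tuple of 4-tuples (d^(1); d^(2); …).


Barcode: M ≅ I[1,1], I[1,4], I[4,4]^2. HN layers by μ_θ (3 steps, strictly decreasing):
  μ^(1)=1; μ^(2)=-1/2; μ^(3)=-1

((0, 0, 0, 3); (0, 1, 1, 0); (2, 0, 0, 0))


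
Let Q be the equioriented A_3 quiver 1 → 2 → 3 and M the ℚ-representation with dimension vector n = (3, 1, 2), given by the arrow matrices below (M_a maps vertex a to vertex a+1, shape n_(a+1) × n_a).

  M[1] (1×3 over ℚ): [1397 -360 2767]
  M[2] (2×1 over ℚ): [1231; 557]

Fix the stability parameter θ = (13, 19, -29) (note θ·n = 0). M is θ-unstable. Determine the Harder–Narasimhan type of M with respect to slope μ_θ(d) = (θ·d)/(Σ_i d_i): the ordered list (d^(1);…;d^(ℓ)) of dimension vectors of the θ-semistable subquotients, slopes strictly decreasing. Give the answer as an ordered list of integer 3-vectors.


Via rank(M_{q-1}∘⋯∘M_p): M ≅ I[1,1]^2, I[1,3], I[3,3].
μ_θ-semistable layers: μ^(1)=13; μ^(2)=1; μ^(3)=-29

((2, 0, 0); (1, 1, 1); (0, 0, 1))


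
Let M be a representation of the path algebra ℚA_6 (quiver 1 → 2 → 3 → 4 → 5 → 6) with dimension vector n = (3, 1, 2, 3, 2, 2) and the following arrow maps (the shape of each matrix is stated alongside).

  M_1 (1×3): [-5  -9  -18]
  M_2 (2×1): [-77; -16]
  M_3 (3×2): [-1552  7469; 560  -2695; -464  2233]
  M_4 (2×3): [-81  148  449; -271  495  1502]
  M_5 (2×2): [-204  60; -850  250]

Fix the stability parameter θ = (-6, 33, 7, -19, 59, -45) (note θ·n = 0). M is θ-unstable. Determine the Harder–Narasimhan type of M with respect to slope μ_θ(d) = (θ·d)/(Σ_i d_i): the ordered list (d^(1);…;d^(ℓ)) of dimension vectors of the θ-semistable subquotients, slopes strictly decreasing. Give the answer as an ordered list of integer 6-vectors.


Interval decomposition of M: I[1,1]^2, I[1,3], I[3,6], I[4,4], I[4,5], I[6,6].
HN type (ℓ=6): μ^(1)=59; μ^(2)=20; μ^(3)=7; μ^(4)=-6; μ^(5)=-19; μ^(6)=-45

((0, 0, 0, 0, 1, 0); (0, 1, 1, 0, 0, 0); (0, 0, 0, 0, 1, 1); (3, 0, 1, 1, 0, 0); (0, 0, 0, 2, 0, 0); (0, 0, 0, 0, 0, 1))


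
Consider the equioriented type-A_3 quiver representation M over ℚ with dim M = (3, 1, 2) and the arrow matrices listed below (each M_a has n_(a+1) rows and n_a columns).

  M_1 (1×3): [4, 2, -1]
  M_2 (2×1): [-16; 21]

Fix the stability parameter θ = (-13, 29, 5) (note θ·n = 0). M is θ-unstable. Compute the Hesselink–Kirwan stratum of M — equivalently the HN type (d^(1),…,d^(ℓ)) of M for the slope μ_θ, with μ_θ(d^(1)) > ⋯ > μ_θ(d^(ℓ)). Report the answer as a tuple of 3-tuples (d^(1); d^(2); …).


Via rank(M_{q-1}∘⋯∘M_p): M ≅ I[1,1]^2, I[1,3], I[3,3].
μ_θ-semistable layers: μ^(1)=17; μ^(2)=5; μ^(3)=-13

((0, 1, 1); (0, 0, 1); (3, 0, 0))


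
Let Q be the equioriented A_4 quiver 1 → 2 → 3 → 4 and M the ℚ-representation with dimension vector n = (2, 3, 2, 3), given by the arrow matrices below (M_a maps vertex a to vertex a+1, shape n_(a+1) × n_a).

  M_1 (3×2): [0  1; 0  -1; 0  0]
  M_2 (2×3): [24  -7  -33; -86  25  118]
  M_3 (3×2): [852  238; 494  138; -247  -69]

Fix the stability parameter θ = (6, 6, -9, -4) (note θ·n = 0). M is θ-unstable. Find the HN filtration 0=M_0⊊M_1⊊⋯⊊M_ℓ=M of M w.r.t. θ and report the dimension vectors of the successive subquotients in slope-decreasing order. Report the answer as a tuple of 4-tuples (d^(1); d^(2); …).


Via rank(M_{q-1}∘⋯∘M_p): M ≅ I[1,1], I[1,4], I[2,2], I[2,4], I[4,4].
μ_θ-semistable layers: μ^(1)=6; μ^(2)=-1/4; μ^(3)=-7/3; μ^(4)=-4

((1, 1, 0, 0); (1, 1, 1, 1); (0, 1, 1, 1); (0, 0, 0, 1))


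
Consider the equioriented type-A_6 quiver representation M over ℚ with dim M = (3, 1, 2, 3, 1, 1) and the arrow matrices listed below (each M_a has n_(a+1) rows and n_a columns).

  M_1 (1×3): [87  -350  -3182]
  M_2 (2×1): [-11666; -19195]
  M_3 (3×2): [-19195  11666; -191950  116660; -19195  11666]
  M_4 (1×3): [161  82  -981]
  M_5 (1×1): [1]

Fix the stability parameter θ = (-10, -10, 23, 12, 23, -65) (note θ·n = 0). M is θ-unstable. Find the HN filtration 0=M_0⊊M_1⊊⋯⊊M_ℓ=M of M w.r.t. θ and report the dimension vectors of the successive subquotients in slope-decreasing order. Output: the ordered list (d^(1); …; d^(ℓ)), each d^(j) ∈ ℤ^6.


Via rank(M_{q-1}∘⋯∘M_p): M ≅ I[1,1]^2, I[1,3], I[3,4], I[4,4], I[4,6].
μ_θ-semistable layers: μ^(1)=23; μ^(2)=35/2; μ^(3)=12; μ^(4)=-10

((0, 0, 1, 0, 0, 0); (0, 0, 1, 1, 0, 0); (0, 0, 0, 1, 0, 0); (3, 1, 0, 1, 1, 1))


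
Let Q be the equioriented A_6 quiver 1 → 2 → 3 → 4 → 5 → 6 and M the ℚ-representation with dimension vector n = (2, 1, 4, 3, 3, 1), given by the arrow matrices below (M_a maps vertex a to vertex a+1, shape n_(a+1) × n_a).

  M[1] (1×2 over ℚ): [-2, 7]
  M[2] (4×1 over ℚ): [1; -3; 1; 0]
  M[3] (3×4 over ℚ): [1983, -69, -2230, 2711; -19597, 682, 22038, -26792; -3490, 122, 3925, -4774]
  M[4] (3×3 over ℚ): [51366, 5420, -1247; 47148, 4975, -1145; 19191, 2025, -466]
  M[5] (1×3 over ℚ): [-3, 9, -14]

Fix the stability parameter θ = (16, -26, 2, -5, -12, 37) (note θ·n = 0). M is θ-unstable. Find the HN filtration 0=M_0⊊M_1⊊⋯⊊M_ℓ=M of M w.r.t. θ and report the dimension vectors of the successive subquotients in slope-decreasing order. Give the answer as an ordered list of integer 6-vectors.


Barcode: M ≅ I[1,1], I[1,6], I[3,3], I[3,5]^2. HN layers by μ_θ (4 steps, strictly decreasing):
  μ^(1)=37; μ^(2)=16; μ^(3)=2; μ^(4)=-5

((0, 0, 0, 0, 0, 1); (1, 0, 0, 0, 0, 0); (0, 0, 1, 0, 0, 0); (1, 1, 3, 3, 3, 0))


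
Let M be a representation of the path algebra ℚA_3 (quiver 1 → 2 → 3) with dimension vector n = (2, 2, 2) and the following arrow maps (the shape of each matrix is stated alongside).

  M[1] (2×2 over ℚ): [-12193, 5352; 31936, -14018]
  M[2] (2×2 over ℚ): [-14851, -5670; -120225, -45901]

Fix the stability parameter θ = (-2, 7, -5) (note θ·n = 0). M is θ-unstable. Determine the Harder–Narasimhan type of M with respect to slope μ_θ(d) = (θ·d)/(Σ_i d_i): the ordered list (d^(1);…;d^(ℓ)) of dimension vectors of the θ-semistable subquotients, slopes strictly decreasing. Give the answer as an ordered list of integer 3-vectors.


Via rank(M_{q-1}∘⋯∘M_p): M ≅ I[1,3]^2.
μ_θ-semistable layers: μ^(1)=1; μ^(2)=-2

((0, 2, 2); (2, 0, 0))


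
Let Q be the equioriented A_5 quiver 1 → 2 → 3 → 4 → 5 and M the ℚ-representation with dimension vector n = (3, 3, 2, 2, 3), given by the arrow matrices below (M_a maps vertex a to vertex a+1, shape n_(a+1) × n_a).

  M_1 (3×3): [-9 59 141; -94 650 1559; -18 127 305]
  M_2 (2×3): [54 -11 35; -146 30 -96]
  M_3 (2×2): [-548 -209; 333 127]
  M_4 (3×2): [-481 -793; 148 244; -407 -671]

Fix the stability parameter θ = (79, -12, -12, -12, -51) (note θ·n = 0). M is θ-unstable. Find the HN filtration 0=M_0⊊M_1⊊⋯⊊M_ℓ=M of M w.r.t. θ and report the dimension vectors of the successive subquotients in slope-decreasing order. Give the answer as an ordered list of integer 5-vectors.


Via rank(M_{q-1}∘⋯∘M_p): M ≅ I[1,2], I[1,4], I[1,5], I[5,5]^2.
μ_θ-semistable layers: μ^(1)=67/2; μ^(2)=43/4; μ^(3)=-8/5; μ^(4)=-51

((1, 1, 0, 0, 0); (1, 1, 1, 1, 0); (1, 1, 1, 1, 1); (0, 0, 0, 0, 2))


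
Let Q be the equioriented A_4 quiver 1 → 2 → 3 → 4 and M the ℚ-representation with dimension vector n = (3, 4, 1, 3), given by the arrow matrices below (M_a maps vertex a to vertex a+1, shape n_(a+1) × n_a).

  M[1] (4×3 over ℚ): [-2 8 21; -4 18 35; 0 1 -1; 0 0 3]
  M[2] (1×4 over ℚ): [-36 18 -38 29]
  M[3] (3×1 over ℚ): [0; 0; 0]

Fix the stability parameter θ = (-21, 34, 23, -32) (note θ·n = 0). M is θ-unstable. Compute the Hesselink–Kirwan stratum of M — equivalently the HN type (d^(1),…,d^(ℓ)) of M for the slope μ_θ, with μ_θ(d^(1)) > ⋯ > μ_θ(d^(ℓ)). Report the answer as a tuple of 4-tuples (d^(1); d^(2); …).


Barcode: M ≅ I[1,2]^2, I[1,3], I[2,2], I[4,4]^3. HN layers by μ_θ (4 steps, strictly decreasing):
  μ^(1)=34; μ^(2)=57/2; μ^(3)=-21; μ^(4)=-32

((0, 3, 0, 0); (0, 1, 1, 0); (3, 0, 0, 0); (0, 0, 0, 3))


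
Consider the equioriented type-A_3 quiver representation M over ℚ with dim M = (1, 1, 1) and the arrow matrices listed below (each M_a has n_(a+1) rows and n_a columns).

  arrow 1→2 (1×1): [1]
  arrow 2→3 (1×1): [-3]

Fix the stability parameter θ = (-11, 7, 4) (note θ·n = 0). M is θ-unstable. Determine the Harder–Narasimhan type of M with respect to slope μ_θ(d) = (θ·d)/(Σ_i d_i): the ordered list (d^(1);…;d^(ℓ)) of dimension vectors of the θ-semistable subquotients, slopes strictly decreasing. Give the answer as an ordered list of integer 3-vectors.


Interval decomposition of M: I[1,3].
HN type (ℓ=2): μ^(1)=11/2; μ^(2)=-11

((0, 1, 1); (1, 0, 0))


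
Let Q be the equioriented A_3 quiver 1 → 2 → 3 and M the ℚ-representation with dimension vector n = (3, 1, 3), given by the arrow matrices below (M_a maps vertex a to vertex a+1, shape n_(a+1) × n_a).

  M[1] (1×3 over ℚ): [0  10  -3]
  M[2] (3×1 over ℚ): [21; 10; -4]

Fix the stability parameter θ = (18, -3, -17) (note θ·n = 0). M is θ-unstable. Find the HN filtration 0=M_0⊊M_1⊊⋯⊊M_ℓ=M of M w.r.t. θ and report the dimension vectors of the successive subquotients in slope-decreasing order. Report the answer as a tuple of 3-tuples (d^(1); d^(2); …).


Barcode: M ≅ I[1,1]^2, I[1,3], I[3,3]^2. HN layers by μ_θ (3 steps, strictly decreasing):
  μ^(1)=18; μ^(2)=-2/3; μ^(3)=-17

((2, 0, 0); (1, 1, 1); (0, 0, 2))


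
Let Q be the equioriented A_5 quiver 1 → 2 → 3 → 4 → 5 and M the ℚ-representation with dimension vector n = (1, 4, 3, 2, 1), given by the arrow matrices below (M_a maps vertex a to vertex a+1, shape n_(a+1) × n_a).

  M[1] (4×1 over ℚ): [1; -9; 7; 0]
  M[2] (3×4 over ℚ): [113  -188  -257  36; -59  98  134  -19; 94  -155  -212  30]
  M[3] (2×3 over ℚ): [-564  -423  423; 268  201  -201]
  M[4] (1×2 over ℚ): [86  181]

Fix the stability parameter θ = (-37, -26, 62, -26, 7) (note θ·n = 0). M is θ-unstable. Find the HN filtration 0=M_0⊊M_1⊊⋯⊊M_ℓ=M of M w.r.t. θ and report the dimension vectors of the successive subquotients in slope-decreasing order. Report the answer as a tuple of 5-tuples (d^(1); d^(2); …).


Via rank(M_{q-1}∘⋯∘M_p): M ≅ I[1,3], I[2,2], I[2,3], I[2,5], I[4,4].
μ_θ-semistable layers: μ^(1)=62; μ^(2)=43/3; μ^(3)=-26; μ^(4)=-37

((0, 0, 2, 0, 0); (0, 0, 1, 1, 1); (0, 4, 0, 1, 0); (1, 0, 0, 0, 0))


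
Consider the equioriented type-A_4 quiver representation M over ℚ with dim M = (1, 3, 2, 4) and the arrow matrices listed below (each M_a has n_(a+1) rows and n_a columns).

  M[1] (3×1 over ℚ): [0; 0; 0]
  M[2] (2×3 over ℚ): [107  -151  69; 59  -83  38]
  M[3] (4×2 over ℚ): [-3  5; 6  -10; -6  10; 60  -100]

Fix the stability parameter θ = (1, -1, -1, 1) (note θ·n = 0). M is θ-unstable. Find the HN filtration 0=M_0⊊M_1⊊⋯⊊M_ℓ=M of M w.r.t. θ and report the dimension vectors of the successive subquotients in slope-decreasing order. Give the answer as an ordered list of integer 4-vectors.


Via rank(M_{q-1}∘⋯∘M_p): M ≅ I[1,1], I[2,2], I[2,3], I[2,4], I[4,4]^3.
μ_θ-semistable layers: μ^(1)=1; μ^(2)=-1

((1, 0, 0, 4); (0, 3, 2, 0))


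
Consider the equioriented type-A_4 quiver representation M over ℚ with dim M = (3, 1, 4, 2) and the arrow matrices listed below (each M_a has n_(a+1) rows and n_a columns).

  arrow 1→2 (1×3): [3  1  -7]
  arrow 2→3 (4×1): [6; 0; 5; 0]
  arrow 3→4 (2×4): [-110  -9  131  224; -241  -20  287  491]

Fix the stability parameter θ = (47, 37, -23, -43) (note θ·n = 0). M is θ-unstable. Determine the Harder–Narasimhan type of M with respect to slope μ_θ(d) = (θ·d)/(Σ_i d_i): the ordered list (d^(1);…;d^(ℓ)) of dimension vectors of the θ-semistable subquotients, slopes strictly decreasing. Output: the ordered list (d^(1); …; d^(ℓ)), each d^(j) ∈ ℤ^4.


Interval decomposition of M: I[1,1]^2, I[1,4], I[3,3]^2, I[3,4].
HN type (ℓ=4): μ^(1)=47; μ^(2)=9/2; μ^(3)=-23; μ^(4)=-33

((2, 0, 0, 0); (1, 1, 1, 1); (0, 0, 2, 0); (0, 0, 1, 1))


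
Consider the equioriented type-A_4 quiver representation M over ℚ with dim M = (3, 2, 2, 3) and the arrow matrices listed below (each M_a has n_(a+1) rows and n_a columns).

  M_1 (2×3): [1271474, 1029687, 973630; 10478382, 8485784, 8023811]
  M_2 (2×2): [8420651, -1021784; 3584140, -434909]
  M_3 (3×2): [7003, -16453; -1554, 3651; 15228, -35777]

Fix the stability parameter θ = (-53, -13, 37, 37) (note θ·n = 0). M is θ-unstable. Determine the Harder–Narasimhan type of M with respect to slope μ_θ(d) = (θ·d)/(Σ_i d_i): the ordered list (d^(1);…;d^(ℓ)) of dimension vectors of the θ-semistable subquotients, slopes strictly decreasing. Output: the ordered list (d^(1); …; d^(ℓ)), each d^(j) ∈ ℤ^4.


Interval decomposition of M: I[1,1], I[1,4]^2, I[4,4].
HN type (ℓ=3): μ^(1)=37; μ^(2)=-13; μ^(3)=-53

((0, 0, 2, 3); (0, 2, 0, 0); (3, 0, 0, 0))


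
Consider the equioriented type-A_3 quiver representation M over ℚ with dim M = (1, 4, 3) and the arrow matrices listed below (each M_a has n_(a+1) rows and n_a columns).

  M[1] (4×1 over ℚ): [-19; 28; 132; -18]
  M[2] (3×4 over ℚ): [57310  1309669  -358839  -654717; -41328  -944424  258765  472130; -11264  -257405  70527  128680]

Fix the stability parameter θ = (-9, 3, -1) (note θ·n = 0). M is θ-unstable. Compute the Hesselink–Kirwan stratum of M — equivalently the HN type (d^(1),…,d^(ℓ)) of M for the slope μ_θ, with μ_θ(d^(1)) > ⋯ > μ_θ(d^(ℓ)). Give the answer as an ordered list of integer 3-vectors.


Interval decomposition of M: I[1,2], I[2,3]^3.
HN type (ℓ=3): μ^(1)=3; μ^(2)=1; μ^(3)=-9

((0, 1, 0); (0, 3, 3); (1, 0, 0))


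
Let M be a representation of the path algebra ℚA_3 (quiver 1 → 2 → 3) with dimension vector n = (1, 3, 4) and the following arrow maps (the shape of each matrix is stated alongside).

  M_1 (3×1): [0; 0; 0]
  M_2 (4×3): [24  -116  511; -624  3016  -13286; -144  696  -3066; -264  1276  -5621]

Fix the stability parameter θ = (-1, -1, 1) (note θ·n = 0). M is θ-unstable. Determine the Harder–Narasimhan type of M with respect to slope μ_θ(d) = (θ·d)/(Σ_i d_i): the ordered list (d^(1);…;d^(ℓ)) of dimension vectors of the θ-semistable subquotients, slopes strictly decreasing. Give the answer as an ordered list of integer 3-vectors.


Interval decomposition of M: I[1,1], I[2,2]^2, I[2,3], I[3,3]^3.
HN type (ℓ=2): μ^(1)=1; μ^(2)=-1

((0, 0, 4); (1, 3, 0))


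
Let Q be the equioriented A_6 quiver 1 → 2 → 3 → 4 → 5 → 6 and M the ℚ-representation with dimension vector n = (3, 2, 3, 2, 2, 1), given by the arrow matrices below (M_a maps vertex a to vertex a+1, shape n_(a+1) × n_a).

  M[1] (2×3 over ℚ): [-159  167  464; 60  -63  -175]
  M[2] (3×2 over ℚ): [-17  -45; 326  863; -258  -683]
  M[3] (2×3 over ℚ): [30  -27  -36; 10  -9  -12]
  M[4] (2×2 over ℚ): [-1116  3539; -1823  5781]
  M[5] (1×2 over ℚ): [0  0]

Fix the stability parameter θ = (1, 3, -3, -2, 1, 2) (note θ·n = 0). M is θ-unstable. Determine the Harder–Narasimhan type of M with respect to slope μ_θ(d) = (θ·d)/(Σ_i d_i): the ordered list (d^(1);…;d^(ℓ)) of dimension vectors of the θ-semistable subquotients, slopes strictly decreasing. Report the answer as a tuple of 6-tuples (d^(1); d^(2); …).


Interval decomposition of M: I[1,1], I[1,3], I[1,5], I[3,3], I[4,5], I[6,6].
HN type (ℓ=6): μ^(1)=2; μ^(2)=1; μ^(3)=1/3; μ^(4)=-1/4; μ^(5)=-2; μ^(6)=-3

((0, 0, 0, 0, 0, 1); (1, 0, 0, 0, 2, 0); (1, 1, 1, 0, 0, 0); (1, 1, 1, 1, 0, 0); (0, 0, 0, 1, 0, 0); (0, 0, 1, 0, 0, 0))


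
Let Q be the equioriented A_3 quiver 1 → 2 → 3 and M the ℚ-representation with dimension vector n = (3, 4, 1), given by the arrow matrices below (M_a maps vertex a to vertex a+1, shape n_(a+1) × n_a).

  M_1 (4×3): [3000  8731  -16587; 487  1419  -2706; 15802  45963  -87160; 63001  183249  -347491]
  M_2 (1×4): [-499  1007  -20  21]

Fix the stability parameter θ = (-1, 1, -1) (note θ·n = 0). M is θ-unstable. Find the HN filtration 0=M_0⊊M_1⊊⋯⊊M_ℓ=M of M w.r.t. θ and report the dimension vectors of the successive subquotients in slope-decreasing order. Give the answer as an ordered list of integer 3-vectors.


Interval decomposition of M: I[1,2]^2, I[1,3], I[2,2].
HN type (ℓ=3): μ^(1)=1; μ^(2)=0; μ^(3)=-1

((0, 3, 0); (0, 1, 1); (3, 0, 0))


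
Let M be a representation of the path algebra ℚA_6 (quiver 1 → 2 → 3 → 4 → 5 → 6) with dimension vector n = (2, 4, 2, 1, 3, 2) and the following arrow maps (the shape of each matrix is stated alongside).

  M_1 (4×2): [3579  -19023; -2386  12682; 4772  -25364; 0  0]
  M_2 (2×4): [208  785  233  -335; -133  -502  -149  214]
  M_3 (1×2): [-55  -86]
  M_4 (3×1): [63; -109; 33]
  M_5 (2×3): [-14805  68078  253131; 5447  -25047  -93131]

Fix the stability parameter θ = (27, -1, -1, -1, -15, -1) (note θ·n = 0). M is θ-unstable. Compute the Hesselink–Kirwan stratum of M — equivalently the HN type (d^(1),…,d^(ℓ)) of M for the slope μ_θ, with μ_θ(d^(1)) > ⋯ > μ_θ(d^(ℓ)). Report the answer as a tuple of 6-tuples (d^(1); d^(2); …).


Via rank(M_{q-1}∘⋯∘M_p): M ≅ I[1,1], I[1,6], I[2,2]^2, I[2,3], I[5,5], I[5,6].
μ_θ-semistable layers: μ^(1)=27; μ^(2)=4/3; μ^(3)=-1; μ^(4)=-15

((1, 0, 0, 0, 0, 0); (1, 1, 1, 1, 1, 1); (0, 3, 1, 0, 0, 1); (0, 0, 0, 0, 2, 0))


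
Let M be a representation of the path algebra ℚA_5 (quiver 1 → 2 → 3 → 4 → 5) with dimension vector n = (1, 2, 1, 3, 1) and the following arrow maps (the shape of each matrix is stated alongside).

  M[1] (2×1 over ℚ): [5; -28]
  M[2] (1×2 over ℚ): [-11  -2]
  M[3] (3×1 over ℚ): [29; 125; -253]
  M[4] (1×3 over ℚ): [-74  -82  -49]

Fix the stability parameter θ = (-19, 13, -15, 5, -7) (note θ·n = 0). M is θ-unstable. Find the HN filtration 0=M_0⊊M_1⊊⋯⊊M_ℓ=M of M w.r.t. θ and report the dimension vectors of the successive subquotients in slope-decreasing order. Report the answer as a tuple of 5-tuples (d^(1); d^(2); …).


Via rank(M_{q-1}∘⋯∘M_p): M ≅ I[1,5], I[2,2], I[4,4]^2.
μ_θ-semistable layers: μ^(1)=13; μ^(2)=5; μ^(3)=-1; μ^(4)=-19

((0, 1, 0, 0, 0); (0, 0, 0, 2, 0); (0, 1, 1, 1, 1); (1, 0, 0, 0, 0))


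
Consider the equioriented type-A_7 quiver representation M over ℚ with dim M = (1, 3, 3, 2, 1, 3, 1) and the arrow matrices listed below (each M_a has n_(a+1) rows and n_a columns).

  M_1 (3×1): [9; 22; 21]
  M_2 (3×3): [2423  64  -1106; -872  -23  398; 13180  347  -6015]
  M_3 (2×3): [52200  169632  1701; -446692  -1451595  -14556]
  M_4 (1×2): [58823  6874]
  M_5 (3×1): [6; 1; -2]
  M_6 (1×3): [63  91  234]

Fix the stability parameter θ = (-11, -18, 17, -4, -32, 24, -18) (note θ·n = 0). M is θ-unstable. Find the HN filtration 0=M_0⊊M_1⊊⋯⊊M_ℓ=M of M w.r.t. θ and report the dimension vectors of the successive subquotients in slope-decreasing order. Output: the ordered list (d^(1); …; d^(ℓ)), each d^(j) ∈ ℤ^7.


Barcode: M ≅ I[1,7], I[2,3], I[2,4], I[6,6]^2. HN layers by μ_θ (7 steps, strictly decreasing):
  μ^(1)=24; μ^(2)=17; μ^(3)=13/2; μ^(4)=3; μ^(5)=-19/3; μ^(6)=-29/2; μ^(7)=-18

((0, 0, 0, 0, 0, 2, 0); (0, 0, 1, 0, 0, 0, 0); (0, 0, 1, 1, 0, 0, 0); (0, 0, 0, 0, 0, 1, 1); (0, 0, 1, 1, 1, 0, 0); (1, 1, 0, 0, 0, 0, 0); (0, 2, 0, 0, 0, 0, 0))


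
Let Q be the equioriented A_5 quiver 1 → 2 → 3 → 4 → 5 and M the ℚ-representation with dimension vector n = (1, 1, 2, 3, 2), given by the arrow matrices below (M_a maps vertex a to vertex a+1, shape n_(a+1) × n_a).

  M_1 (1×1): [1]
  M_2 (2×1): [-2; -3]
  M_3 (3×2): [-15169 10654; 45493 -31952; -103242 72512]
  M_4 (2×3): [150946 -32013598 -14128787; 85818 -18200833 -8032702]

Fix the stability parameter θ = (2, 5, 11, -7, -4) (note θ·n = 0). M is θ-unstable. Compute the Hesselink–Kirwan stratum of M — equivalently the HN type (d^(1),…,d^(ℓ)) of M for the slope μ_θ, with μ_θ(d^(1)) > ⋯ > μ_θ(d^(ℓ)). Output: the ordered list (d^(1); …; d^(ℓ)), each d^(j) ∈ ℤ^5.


Interval decomposition of M: I[1,5], I[3,5], I[4,4].
HN type (ℓ=3): μ^(1)=7/5; μ^(2)=0; μ^(3)=-7

((1, 1, 1, 1, 1); (0, 0, 1, 1, 1); (0, 0, 0, 1, 0))


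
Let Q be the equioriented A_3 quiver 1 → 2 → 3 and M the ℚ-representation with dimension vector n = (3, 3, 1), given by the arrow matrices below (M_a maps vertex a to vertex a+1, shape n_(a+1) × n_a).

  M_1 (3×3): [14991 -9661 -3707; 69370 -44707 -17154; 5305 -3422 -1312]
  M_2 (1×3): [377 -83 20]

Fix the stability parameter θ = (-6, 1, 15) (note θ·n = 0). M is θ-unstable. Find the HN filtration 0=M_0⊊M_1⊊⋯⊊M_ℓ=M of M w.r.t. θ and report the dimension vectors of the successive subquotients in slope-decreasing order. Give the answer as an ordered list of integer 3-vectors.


Via rank(M_{q-1}∘⋯∘M_p): M ≅ I[1,2]^2, I[1,3].
μ_θ-semistable layers: μ^(1)=15; μ^(2)=1; μ^(3)=-6

((0, 0, 1); (0, 3, 0); (3, 0, 0))


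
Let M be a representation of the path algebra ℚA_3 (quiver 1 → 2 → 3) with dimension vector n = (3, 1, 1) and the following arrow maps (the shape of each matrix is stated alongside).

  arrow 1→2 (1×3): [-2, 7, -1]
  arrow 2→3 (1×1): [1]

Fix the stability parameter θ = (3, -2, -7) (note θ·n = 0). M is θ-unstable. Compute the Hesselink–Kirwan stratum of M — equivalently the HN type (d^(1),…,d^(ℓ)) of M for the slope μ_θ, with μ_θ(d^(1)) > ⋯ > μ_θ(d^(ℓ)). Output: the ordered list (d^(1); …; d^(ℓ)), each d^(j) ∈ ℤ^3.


Interval decomposition of M: I[1,1]^2, I[1,3].
HN type (ℓ=2): μ^(1)=3; μ^(2)=-2

((2, 0, 0); (1, 1, 1))


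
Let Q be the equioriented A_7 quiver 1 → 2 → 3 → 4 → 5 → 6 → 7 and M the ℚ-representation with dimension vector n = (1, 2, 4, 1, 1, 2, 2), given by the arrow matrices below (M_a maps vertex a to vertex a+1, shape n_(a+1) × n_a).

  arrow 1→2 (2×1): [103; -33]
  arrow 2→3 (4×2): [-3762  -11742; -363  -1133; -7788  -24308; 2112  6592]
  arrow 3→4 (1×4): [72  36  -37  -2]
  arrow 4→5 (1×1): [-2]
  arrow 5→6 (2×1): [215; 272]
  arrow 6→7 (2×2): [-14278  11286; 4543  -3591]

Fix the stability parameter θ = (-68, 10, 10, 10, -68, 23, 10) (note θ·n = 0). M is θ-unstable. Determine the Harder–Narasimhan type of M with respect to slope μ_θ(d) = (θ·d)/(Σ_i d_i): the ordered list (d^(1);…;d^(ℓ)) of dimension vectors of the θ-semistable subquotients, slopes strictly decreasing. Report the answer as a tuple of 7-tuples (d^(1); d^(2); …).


Barcode: M ≅ I[1,2], I[2,3], I[3,3]^2, I[3,7], I[6,6], I[7,7]. HN layers by μ_θ (5 steps, strictly decreasing):
  μ^(1)=23; μ^(2)=33/2; μ^(3)=10; μ^(4)=-16; μ^(5)=-68

((0, 0, 0, 0, 0, 1, 0); (0, 0, 0, 0, 0, 1, 1); (0, 2, 3, 0, 0, 0, 1); (0, 0, 1, 1, 1, 0, 0); (1, 0, 0, 0, 0, 0, 0))


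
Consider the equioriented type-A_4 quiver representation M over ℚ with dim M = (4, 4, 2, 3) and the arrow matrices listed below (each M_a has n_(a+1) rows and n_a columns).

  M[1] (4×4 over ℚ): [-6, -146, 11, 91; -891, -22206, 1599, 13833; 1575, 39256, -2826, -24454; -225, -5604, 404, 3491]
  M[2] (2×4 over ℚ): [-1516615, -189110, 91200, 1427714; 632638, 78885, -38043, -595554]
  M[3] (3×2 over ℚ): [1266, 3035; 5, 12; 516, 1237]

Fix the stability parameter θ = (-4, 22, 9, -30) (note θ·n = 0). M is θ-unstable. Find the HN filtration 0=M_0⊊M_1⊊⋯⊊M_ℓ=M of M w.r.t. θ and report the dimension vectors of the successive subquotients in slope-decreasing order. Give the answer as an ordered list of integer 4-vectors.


Interval decomposition of M: I[1,1], I[1,2], I[1,4]^2, I[2,2], I[4,4].
HN type (ℓ=4): μ^(1)=22; μ^(2)=1/3; μ^(3)=-4; μ^(4)=-30

((0, 2, 0, 0); (0, 2, 2, 2); (4, 0, 0, 0); (0, 0, 0, 1))


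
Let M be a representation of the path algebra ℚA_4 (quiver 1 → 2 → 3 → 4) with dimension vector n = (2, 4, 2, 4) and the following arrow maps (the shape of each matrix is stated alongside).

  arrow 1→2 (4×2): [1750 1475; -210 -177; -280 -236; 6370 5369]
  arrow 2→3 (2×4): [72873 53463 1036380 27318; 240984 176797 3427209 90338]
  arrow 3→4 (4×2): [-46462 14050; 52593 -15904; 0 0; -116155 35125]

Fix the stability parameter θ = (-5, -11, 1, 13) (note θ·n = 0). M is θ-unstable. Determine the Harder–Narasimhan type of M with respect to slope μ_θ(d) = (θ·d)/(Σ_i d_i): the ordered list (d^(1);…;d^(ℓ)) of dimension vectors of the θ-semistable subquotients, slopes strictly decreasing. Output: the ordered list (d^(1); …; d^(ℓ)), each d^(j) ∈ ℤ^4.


Via rank(M_{q-1}∘⋯∘M_p): M ≅ I[1,1], I[1,4], I[2,2]^2, I[2,4], I[4,4]^2.
μ_θ-semistable layers: μ^(1)=13; μ^(2)=1; μ^(3)=-5; μ^(4)=-8; μ^(5)=-11

((0, 0, 0, 4); (0, 0, 2, 0); (1, 0, 0, 0); (1, 1, 0, 0); (0, 3, 0, 0))


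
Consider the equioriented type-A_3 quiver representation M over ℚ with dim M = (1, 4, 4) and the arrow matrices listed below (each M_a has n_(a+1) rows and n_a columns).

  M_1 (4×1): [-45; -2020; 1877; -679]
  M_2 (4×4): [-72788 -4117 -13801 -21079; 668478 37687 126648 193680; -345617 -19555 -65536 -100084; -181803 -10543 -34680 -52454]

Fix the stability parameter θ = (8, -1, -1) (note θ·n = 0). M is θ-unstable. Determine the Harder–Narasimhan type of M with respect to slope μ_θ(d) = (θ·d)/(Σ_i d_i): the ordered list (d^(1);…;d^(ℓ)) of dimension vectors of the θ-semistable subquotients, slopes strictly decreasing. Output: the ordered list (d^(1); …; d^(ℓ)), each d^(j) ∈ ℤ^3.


Via rank(M_{q-1}∘⋯∘M_p): M ≅ I[1,3], I[2,3]^3.
μ_θ-semistable layers: μ^(1)=2; μ^(2)=-1

((1, 1, 1); (0, 3, 3))
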